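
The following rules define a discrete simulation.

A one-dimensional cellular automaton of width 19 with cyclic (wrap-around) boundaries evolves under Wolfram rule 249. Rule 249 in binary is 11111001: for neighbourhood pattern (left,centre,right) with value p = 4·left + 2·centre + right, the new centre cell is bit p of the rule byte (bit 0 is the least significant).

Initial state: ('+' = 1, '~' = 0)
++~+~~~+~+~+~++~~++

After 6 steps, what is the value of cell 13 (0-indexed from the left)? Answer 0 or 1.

[0] ++~+~~~+~+~+~++~~++
[1] +++~++~~+~+~++++~++
[2] +++++++~~+~++++++++
[3] ++++++++~~+++++++++
[4] +++++++++~+++++++++
[5] +++++++++++++++++++
[6] +++++++++++++++++++

1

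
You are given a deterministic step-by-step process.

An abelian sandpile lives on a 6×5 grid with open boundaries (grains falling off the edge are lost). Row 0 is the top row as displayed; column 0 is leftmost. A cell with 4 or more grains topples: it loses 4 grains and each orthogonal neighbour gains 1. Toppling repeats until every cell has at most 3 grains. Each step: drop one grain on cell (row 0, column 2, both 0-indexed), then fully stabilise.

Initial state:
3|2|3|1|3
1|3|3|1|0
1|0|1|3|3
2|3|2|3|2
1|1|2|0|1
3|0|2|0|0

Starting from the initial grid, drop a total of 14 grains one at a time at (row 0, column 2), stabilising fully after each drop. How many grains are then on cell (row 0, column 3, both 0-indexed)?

k=0  3|2|3|1|3
1|3|3|1|0
1|0|1|3|3
2|3|2|3|2
1|1|2|0|1
3|0|2|0|0
k=1  0|1|2|2|3
3|1|1|2|0
1|1|2|3|3
2|3|2|3|2
1|1|2|0|1
3|0|2|0|0
k=2  0|1|3|2|3
3|1|1|2|0
1|1|2|3|3
2|3|2|3|2
1|1|2|0|1
3|0|2|0|0
k=3  0|2|0|3|3
3|1|2|2|0
1|1|2|3|3
2|3|2|3|2
1|1|2|0|1
3|0|2|0|0
k=4  0|2|1|3|3
3|1|2|2|0
1|1|2|3|3
2|3|2|3|2
1|1|2|0|1
3|0|2|0|0
k=5  0|2|2|3|3
3|1|2|2|0
1|1|2|3|3
2|3|2|3|2
1|1|2|0|1
3|0|2|0|0
k=6  0|2|3|3|3
3|1|2|2|0
1|1|2|3|3
2|3|2|3|2
1|1|2|0|1
3|0|2|0|0
k=7  0|3|1|1|0
3|1|3|3|1
1|1|2|3|3
2|3|2|3|2
1|1|2|0|1
3|0|2|0|0
k=8  0|3|2|1|0
3|1|3|3|1
1|1|2|3|3
2|3|2|3|2
1|1|2|0|1
3|0|2|0|0
k=9  0|3|3|1|0
3|1|3|3|1
1|1|2|3|3
2|3|2|3|2
1|1|2|0|1
3|0|2|0|0
k=10  1|0|2|3|0
3|3|2|1|3
1|3|1|3|1
3|0|1|2|0
1|2|3|1|2
3|0|2|0|0
k=11  1|0|3|3|0
3|3|2|1|3
1|3|1|3|1
3|0|1|2|0
1|2|3|1|2
3|0|2|0|0
k=12  1|1|1|0|1
3|3|3|2|3
1|3|1|3|1
3|0|1|2|0
1|2|3|1|2
3|0|2|0|0
k=13  1|1|2|0|1
3|3|3|2|3
1|3|1|3|1
3|0|1|2|0
1|2|3|1|2
3|0|2|0|0
k=14  1|1|3|0|1
3|3|3|2|3
1|3|1|3|1
3|0|1|2|0
1|2|3|1|2
3|0|2|0|0

0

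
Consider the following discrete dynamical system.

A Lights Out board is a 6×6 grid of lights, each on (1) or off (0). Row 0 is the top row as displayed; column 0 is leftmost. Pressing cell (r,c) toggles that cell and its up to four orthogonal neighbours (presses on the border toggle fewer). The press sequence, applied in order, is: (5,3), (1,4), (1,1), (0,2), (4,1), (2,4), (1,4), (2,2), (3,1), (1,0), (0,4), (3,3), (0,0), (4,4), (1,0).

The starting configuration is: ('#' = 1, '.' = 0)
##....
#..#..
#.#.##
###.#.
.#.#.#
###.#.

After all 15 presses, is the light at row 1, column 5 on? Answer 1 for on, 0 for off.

0

k=0  ##....
#..#..
#.#.##
###.#.
.#.#.#
###.#.
k=1  ##....
#..#..
#.#.##
###.#.
.#...#
##.#..
k=2  ##..#.
#...##
#.#..#
###.#.
.#...#
##.#..
k=3  #...#.
.##.##
###..#
###.#.
.#...#
##.#..
k=4  #####.
.#..##
###..#
###.#.
.#...#
##.#..
k=5  #####.
.#..##
###..#
#.#.#.
#.#..#
#..#..
k=6  #####.
.#...#
#####.
#.#...
#.#..#
#..#..
k=7  ####..
.#.##.
####..
#.#...
#.#..#
#..#..
k=8  ####..
.####.
#.....
#.....
#.#..#
#..#..
k=9  ####..
.####.
##....
.##...
###..#
#..#..
k=10  .###..
#.###.
.#....
.##...
###..#
#..#..
k=11  .##.##
#.##..
.#....
.##...
###..#
#..#..
k=12  .##.##
#.##..
.#.#..
.#.##.
####.#
#..#..
k=13  #.#.##
..##..
.#.#..
.#.##.
####.#
#..#..
k=14  #.#.##
..##..
.#.#..
.#.#..
###.#.
#..##.
k=15  ..#.##
####..
##.#..
.#.#..
###.#.
#..##.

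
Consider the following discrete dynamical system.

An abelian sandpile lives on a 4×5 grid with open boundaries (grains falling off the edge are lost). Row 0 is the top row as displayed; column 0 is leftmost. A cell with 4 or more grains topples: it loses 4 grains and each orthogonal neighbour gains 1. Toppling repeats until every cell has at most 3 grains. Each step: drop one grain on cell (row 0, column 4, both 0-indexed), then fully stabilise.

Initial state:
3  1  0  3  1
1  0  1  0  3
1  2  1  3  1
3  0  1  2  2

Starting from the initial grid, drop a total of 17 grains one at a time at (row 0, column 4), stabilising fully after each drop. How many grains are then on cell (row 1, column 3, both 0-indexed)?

1

[0] 3  1  0  3  1
1  0  1  0  3
1  2  1  3  1
3  0  1  2  2
[1] 3  1  0  3  2
1  0  1  0  3
1  2  1  3  1
3  0  1  2  2
[2] 3  1  0  3  3
1  0  1  0  3
1  2  1  3  1
3  0  1  2  2
[3] 3  1  1  0  2
1  0  1  2  0
1  2  1  3  2
3  0  1  2  2
[4] 3  1  1  0  3
1  0  1  2  0
1  2  1  3  2
3  0  1  2  2
[5] 3  1  1  1  0
1  0  1  2  1
1  2  1  3  2
3  0  1  2  2
[6] 3  1  1  1  1
1  0  1  2  1
1  2  1  3  2
3  0  1  2  2
[7] 3  1  1  1  2
1  0  1  2  1
1  2  1  3  2
3  0  1  2  2
[8] 3  1  1  1  3
1  0  1  2  1
1  2  1  3  2
3  0  1  2  2
[9] 3  1  1  2  0
1  0  1  2  2
1  2  1  3  2
3  0  1  2  2
[10] 3  1  1  2  1
1  0  1  2  2
1  2  1  3  2
3  0  1  2  2
[11] 3  1  1  2  2
1  0  1  2  2
1  2  1  3  2
3  0  1  2  2
[12] 3  1  1  2  3
1  0  1  2  2
1  2  1  3  2
3  0  1  2  2
[13] 3  1  1  3  0
1  0  1  2  3
1  2  1  3  2
3  0  1  2  2
[14] 3  1  1  3  1
1  0  1  2  3
1  2  1  3  2
3  0  1  2  2
[15] 3  1  1  3  2
1  0  1  2  3
1  2  1  3  2
3  0  1  2  2
[16] 3  1  1  3  3
1  0  1  2  3
1  2  1  3  2
3  0  1  2  2
[17] 3  1  2  1  2
1  0  2  1  2
1  2  2  1  0
3  0  1  3  3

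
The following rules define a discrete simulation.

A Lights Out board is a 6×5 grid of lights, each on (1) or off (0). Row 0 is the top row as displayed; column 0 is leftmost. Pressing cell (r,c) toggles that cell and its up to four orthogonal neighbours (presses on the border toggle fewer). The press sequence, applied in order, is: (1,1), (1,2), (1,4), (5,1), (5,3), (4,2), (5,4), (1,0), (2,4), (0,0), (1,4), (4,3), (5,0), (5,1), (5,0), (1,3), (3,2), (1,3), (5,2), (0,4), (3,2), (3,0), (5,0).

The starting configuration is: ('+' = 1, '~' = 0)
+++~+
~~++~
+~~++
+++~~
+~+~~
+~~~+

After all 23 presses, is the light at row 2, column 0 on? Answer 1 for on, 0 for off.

k=0  +++~+
~~++~
+~~++
+++~~
+~+~~
+~~~+
k=1  +~+~+
++~+~
++~++
+++~~
+~+~~
+~~~+
k=2  +~~~+
+~+~~
+++++
+++~~
+~+~~
+~~~+
k=3  +~~~~
+~+++
++++~
+++~~
+~+~~
+~~~+
k=4  +~~~~
+~+++
++++~
+++~~
+++~~
~++~+
k=5  +~~~~
+~+++
++++~
+++~~
++++~
~+~+~
k=6  +~~~~
+~+++
++++~
++~~~
+~~~~
~+++~
k=7  +~~~~
+~+++
++++~
++~~~
+~~~+
~++~+
k=8  ~~~~~
~++++
~+++~
++~~~
+~~~+
~++~+
k=9  ~~~~~
~+++~
~++~+
++~~+
+~~~+
~++~+
k=10  ++~~~
++++~
~++~+
++~~+
+~~~+
~++~+
k=11  ++~~+
+++~+
~++~~
++~~+
+~~~+
~++~+
k=12  ++~~+
+++~+
~++~~
++~++
+~++~
~++++
k=13  ++~~+
+++~+
~++~~
++~++
~~++~
+~+++
k=14  ++~~+
+++~+
~++~~
++~++
~+++~
~+~++
k=15  ++~~+
+++~+
~++~~
++~++
++++~
+~~++
k=16  ++~++
++~+~
~+++~
++~++
++++~
+~~++
k=17  ++~++
++~+~
~+~+~
+~+~+
++~+~
+~~++
k=18  ++~~+
+++~+
~+~~~
+~+~+
++~+~
+~~++
k=19  ++~~+
+++~+
~+~~~
+~+~+
++++~
+++~+
k=20  ++~+~
+++~~
~+~~~
+~+~+
++++~
+++~+
k=21  ++~+~
+++~~
~++~~
++~++
++~+~
+++~+
k=22  ++~+~
+++~~
+++~~
~~~++
~+~+~
+++~+
k=23  ++~+~
+++~~
+++~~
~~~++
++~+~
~~+~+

1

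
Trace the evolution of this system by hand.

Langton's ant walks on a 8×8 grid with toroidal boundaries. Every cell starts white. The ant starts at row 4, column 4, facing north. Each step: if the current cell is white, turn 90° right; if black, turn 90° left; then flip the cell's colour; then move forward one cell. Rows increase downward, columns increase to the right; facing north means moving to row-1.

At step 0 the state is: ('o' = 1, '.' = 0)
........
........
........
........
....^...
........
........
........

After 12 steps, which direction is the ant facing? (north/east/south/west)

[0] ........
........
........
........
....^...
........
........
........
[1] ........
........
........
........
....o>..
........
........
........
[2] ........
........
........
........
....oo..
.....v..
........
........
[3] ........
........
........
........
....oo..
....<o..
........
........
[4] ........
........
........
........
....^o..
....oo..
........
........
[5] ........
........
........
........
...<.o..
....oo..
........
........
[6] ........
........
........
...^....
...o.o..
....oo..
........
........
[7] ........
........
........
...o>...
...o.o..
....oo..
........
........
[8] ........
........
........
...oo...
...ovo..
....oo..
........
........
[9] ........
........
........
...oo...
...<oo..
....oo..
........
........
[10] ........
........
........
...oo...
....oo..
...voo..
........
........
[11] ........
........
........
...oo...
....oo..
..<ooo..
........
........
[12] ........
........
........
...oo...
..^.oo..
..oooo..
........
........

north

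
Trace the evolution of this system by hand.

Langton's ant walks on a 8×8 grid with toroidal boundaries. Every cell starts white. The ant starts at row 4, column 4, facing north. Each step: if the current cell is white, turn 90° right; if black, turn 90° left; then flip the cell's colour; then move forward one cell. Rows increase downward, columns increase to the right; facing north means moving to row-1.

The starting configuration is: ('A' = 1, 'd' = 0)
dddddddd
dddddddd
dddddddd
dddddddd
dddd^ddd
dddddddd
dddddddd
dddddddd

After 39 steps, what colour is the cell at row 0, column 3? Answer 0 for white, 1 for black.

[0] dddddddd
dddddddd
dddddddd
dddddddd
dddd^ddd
dddddddd
dddddddd
dddddddd
[1] dddddddd
dddddddd
dddddddd
dddddddd
ddddA>dd
dddddddd
dddddddd
dddddddd
[2] dddddddd
dddddddd
dddddddd
dddddddd
ddddAAdd
dddddvdd
dddddddd
dddddddd
[3] dddddddd
dddddddd
dddddddd
dddddddd
ddddAAdd
dddd<Add
dddddddd
dddddddd
[4] dddddddd
dddddddd
dddddddd
dddddddd
dddd^Add
ddddAAdd
dddddddd
dddddddd
[5] dddddddd
dddddddd
dddddddd
dddddddd
ddd<dAdd
ddddAAdd
dddddddd
dddddddd
[6] dddddddd
dddddddd
dddddddd
ddd^dddd
dddAdAdd
ddddAAdd
dddddddd
dddddddd
[7] dddddddd
dddddddd
dddddddd
dddA>ddd
dddAdAdd
ddddAAdd
dddddddd
dddddddd
[8] dddddddd
dddddddd
dddddddd
dddAAddd
dddAvAdd
ddddAAdd
dddddddd
dddddddd
[9] dddddddd
dddddddd
dddddddd
dddAAddd
ddd<AAdd
ddddAAdd
dddddddd
dddddddd
[10] dddddddd
dddddddd
dddddddd
dddAAddd
ddddAAdd
dddvAAdd
dddddddd
dddddddd
[11] dddddddd
dddddddd
dddddddd
dddAAddd
ddddAAdd
dd<AAAdd
dddddddd
dddddddd
[12] dddddddd
dddddddd
dddddddd
dddAAddd
dd^dAAdd
ddAAAAdd
dddddddd
dddddddd
[13] dddddddd
dddddddd
dddddddd
dddAAddd
ddA>AAdd
ddAAAAdd
dddddddd
dddddddd
[14] dddddddd
dddddddd
dddddddd
dddAAddd
ddAAAAdd
ddAvAAdd
dddddddd
dddddddd
[15] dddddddd
dddddddd
dddddddd
dddAAddd
ddAAAAdd
ddAd>Add
dddddddd
dddddddd
[16] dddddddd
dddddddd
dddddddd
dddAAddd
ddAA^Add
ddAddAdd
dddddddd
dddddddd
[17] dddddddd
dddddddd
dddddddd
dddAAddd
ddA<dAdd
ddAddAdd
dddddddd
dddddddd
[18] dddddddd
dddddddd
dddddddd
dddAAddd
ddAddAdd
ddAvdAdd
dddddddd
dddddddd
[19] dddddddd
dddddddd
dddddddd
dddAAddd
ddAddAdd
dd<AdAdd
dddddddd
dddddddd
[20] dddddddd
dddddddd
dddddddd
dddAAddd
ddAddAdd
dddAdAdd
ddvddddd
dddddddd
[21] dddddddd
dddddddd
dddddddd
dddAAddd
ddAddAdd
dddAdAdd
d<Addddd
dddddddd
[22] dddddddd
dddddddd
dddddddd
dddAAddd
ddAddAdd
d^dAdAdd
dAAddddd
dddddddd
[23] dddddddd
dddddddd
dddddddd
dddAAddd
ddAddAdd
dA>AdAdd
dAAddddd
dddddddd
[24] dddddddd
dddddddd
dddddddd
dddAAddd
ddAddAdd
dAAAdAdd
dAvddddd
dddddddd
[25] dddddddd
dddddddd
dddddddd
dddAAddd
ddAddAdd
dAAAdAdd
dAd>dddd
dddddddd
[26] dddddddd
dddddddd
dddddddd
dddAAddd
ddAddAdd
dAAAdAdd
dAdAdddd
dddvdddd
[27] dddddddd
dddddddd
dddddddd
dddAAddd
ddAddAdd
dAAAdAdd
dAdAdddd
dd<Adddd
[28] dddddddd
dddddddd
dddddddd
dddAAddd
ddAddAdd
dAAAdAdd
dA^Adddd
ddAAdddd
[29] dddddddd
dddddddd
dddddddd
dddAAddd
ddAddAdd
dAAAdAdd
dAA>dddd
ddAAdddd
[30] dddddddd
dddddddd
dddddddd
dddAAddd
ddAddAdd
dAA^dAdd
dAAddddd
ddAAdddd
[31] dddddddd
dddddddd
dddddddd
dddAAddd
ddAddAdd
dA<ddAdd
dAAddddd
ddAAdddd
[32] dddddddd
dddddddd
dddddddd
dddAAddd
ddAddAdd
dAdddAdd
dAvddddd
ddAAdddd
[33] dddddddd
dddddddd
dddddddd
dddAAddd
ddAddAdd
dAdddAdd
dAd>dddd
ddAAdddd
[34] dddddddd
dddddddd
dddddddd
dddAAddd
ddAddAdd
dAdddAdd
dAdAdddd
ddAvdddd
[35] dddddddd
dddddddd
dddddddd
dddAAddd
ddAddAdd
dAdddAdd
dAdAdddd
ddAd>ddd
[36] ddddvddd
dddddddd
dddddddd
dddAAddd
ddAddAdd
dAdddAdd
dAdAdddd
ddAdAddd
[37] ddd<Addd
dddddddd
dddddddd
dddAAddd
ddAddAdd
dAdddAdd
dAdAdddd
ddAdAddd
[38] dddAAddd
dddddddd
dddddddd
dddAAddd
ddAddAdd
dAdddAdd
dAdAdddd
ddA^Addd
[39] dddAAddd
dddddddd
dddddddd
dddAAddd
ddAddAdd
dAdddAdd
dAdAdddd
ddAA>ddd

1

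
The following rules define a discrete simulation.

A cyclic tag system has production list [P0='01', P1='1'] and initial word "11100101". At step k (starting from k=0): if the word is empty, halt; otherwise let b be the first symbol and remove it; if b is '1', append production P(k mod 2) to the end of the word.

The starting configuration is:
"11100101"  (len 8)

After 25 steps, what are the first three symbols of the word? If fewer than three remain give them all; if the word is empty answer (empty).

t=0: "11100101"  (len 8)
t=1: "110010101"  (len 9)
t=2: "100101011"  (len 9)
t=3: "0010101101"  (len 10)
t=4: "010101101"  (len 9)
t=5: "10101101"  (len 8)
t=6: "01011011"  (len 8)
t=7: "1011011"  (len 7)
t=8: "0110111"  (len 7)
t=9: "110111"  (len 6)
t=10: "101111"  (len 6)
t=11: "0111101"  (len 7)
t=12: "111101"  (len 6)
t=13: "1110101"  (len 7)
t=14: "1101011"  (len 7)
t=15: "10101101"  (len 8)
t=16: "01011011"  (len 8)
t=17: "1011011"  (len 7)
t=18: "0110111"  (len 7)
t=19: "110111"  (len 6)
t=20: "101111"  (len 6)
t=21: "0111101"  (len 7)
t=22: "111101"  (len 6)
t=23: "1110101"  (len 7)
t=24: "1101011"  (len 7)
t=25: "10101101"  (len 8)

101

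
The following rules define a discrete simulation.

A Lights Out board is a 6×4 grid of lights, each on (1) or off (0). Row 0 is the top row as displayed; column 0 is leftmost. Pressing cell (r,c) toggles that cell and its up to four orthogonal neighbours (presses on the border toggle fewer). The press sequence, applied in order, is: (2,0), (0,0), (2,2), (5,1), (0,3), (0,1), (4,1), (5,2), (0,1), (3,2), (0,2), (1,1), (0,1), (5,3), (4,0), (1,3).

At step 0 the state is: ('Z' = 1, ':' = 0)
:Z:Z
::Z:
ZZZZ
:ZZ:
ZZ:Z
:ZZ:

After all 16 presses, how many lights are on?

gen 0: :Z:Z
::Z:
ZZZZ
:ZZ:
ZZ:Z
:ZZ:
gen 1: :Z:Z
Z:Z:
::ZZ
ZZZ:
ZZ:Z
:ZZ:
gen 2: Z::Z
::Z:
::ZZ
ZZZ:
ZZ:Z
:ZZ:
gen 3: Z::Z
::::
:Z::
ZZ::
ZZ:Z
:ZZ:
gen 4: Z::Z
::::
:Z::
ZZ::
Z::Z
Z:::
gen 5: Z:Z:
:::Z
:Z::
ZZ::
Z::Z
Z:::
gen 6: :Z::
:Z:Z
:Z::
ZZ::
Z::Z
Z:::
gen 7: :Z::
:Z:Z
:Z::
Z:::
:ZZZ
ZZ::
gen 8: :Z::
:Z:Z
:Z::
Z:::
:Z:Z
Z:ZZ
gen 9: Z:Z:
:::Z
:Z::
Z:::
:Z:Z
Z:ZZ
gen 10: Z:Z:
:::Z
:ZZ:
ZZZZ
:ZZZ
Z:ZZ
gen 11: ZZ:Z
::ZZ
:ZZ:
ZZZZ
:ZZZ
Z:ZZ
gen 12: Z::Z
ZZ:Z
::Z:
ZZZZ
:ZZZ
Z:ZZ
gen 13: :ZZZ
Z::Z
::Z:
ZZZZ
:ZZZ
Z:ZZ
gen 14: :ZZZ
Z::Z
::Z:
ZZZZ
:ZZ:
Z:::
gen 15: :ZZZ
Z::Z
::Z:
:ZZZ
Z:Z:
::::
gen 16: :ZZ:
Z:Z:
::ZZ
:ZZZ
Z:Z:
::::

11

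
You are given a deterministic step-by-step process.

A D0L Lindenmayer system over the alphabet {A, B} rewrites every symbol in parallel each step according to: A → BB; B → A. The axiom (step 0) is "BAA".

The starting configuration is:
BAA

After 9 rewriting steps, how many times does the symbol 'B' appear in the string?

gen 0: BAA
gen 1: ABBBB
gen 2: BBAAAA
gen 3: AABBBBBBBB
gen 4: BBBBAAAAAAAA
gen 5: AAAABBBBBBBBBBBBBBBB
gen 6: BBBBBBBBAAAAAAAAAAAAAAAA
gen 7: AAAAAAAABBBBBBBBBBBBBBBBBBBBBBBBBBBBBBBB
gen 8: BBBBBBBBBBBBBBBBAAAAAAAAAAAAAAAAAAAAAAAAAAAAAAAA
gen 9: AAAAAAAAAAAAAAAABBBBBBBBBBBBBBBBBBBBBBBBBBBBBBBBBBBBBBBBBBBBBBBBBBBBBBBBBBBBBBBB

64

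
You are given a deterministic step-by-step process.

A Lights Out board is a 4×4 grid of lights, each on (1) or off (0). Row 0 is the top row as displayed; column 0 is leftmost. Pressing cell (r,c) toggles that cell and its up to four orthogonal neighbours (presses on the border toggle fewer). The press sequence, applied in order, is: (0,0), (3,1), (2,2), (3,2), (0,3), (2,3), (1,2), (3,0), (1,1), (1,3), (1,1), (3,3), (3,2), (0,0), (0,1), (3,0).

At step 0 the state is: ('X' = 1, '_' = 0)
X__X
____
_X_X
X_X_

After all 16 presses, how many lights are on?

8

step 0: X__X
____
_X_X
X_X_
step 1: _X_X
X___
_X_X
X_X_
step 2: _X_X
X___
___X
_X__
step 3: _X_X
X_X_
_XX_
_XX_
step 4: _X_X
X_X_
_X__
___X
step 5: _XX_
X_XX
_X__
___X
step 6: _XX_
X_X_
_XXX
____
step 7: _X__
XX_X
_X_X
____
step 8: _X__
XX_X
XX_X
XX__
step 9: ____
__XX
X__X
XX__
step 10: ___X
____
X___
XX__
step 11: _X_X
XXX_
XX__
XX__
step 12: _X_X
XXX_
XX_X
XXXX
step 13: _X_X
XXX_
XXXX
X___
step 14: X__X
_XX_
XXXX
X___
step 15: _XXX
__X_
XXXX
X___
step 16: _XXX
__X_
_XXX
_X__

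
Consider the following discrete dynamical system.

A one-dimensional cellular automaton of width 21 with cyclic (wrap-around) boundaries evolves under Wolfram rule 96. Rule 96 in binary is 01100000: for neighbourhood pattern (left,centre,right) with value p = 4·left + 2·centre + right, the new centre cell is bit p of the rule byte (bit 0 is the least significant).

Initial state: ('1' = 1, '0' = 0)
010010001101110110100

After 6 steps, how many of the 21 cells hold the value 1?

step 0: 010010001101110110100
step 1: 000000000110011011000
step 2: 000000000010001101000
step 3: 000000000000000110000
step 4: 000000000000000010000
step 5: 000000000000000000000
step 6: 000000000000000000000

0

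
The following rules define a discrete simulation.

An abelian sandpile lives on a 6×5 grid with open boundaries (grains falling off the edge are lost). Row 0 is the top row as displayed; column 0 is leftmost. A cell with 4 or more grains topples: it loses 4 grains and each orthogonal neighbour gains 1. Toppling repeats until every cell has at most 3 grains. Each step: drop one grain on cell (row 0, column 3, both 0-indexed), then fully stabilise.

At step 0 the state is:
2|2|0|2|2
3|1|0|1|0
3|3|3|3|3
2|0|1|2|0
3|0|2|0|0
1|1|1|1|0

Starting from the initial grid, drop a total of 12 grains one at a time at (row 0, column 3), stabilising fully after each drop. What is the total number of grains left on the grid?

44

k=0  2|2|0|2|2
3|1|0|1|0
3|3|3|3|3
2|0|1|2|0
3|0|2|0|0
1|1|1|1|0
k=1  2|2|0|3|2
3|1|0|1|0
3|3|3|3|3
2|0|1|2|0
3|0|2|0|0
1|1|1|1|0
k=2  2|2|1|0|3
3|1|0|2|0
3|3|3|3|3
2|0|1|2|0
3|0|2|0|0
1|1|1|1|0
k=3  2|2|1|1|3
3|1|0|2|0
3|3|3|3|3
2|0|1|2|0
3|0|2|0|0
1|1|1|1|0
k=4  2|2|1|2|3
3|1|0|2|0
3|3|3|3|3
2|0|1|2|0
3|0|2|0|0
1|1|1|1|0
k=5  2|2|1|3|3
3|1|0|2|0
3|3|3|3|3
2|0|1|2|0
3|0|2|0|0
1|1|1|1|0
k=6  2|2|2|1|0
3|1|0|3|1
3|3|3|3|3
2|0|1|2|0
3|0|2|0|0
1|1|1|1|0
k=7  2|2|2|2|0
3|1|0|3|1
3|3|3|3|3
2|0|1|2|0
3|0|2|0|0
1|1|1|1|0
k=8  2|2|2|3|0
3|1|0|3|1
3|3|3|3|3
2|0|1|2|0
3|0|2|0|0
1|1|1|1|0
k=9  3|2|3|1|1
0|3|2|1|3
1|1|1|2|0
3|1|2|3|1
3|0|2|0|0
1|1|1|1|0
k=10  3|2|3|2|1
0|3|2|1|3
1|1|1|2|0
3|1|2|3|1
3|0|2|0|0
1|1|1|1|0
k=11  3|2|3|3|1
0|3|2|1|3
1|1|1|2|0
3|1|2|3|1
3|0|2|0|0
1|1|1|1|0
k=12  3|3|0|1|2
0|3|3|2|3
1|1|1|2|0
3|1|2|3|1
3|0|2|0|0
1|1|1|1|0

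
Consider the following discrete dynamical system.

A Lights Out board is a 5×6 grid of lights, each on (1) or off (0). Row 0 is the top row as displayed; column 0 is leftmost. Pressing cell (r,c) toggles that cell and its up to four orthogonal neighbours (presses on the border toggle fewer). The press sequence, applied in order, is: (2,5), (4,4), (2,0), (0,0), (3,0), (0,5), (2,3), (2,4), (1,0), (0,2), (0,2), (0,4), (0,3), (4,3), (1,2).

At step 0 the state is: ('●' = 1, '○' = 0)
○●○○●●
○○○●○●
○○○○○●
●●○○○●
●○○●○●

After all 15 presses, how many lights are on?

11

step 0: ○●○○●●
○○○●○●
○○○○○●
●●○○○●
●○○●○●
step 1: ○●○○●●
○○○●○○
○○○○●○
●●○○○○
●○○●○●
step 2: ○●○○●●
○○○●○○
○○○○●○
●●○○●○
●○○○●○
step 3: ○●○○●●
●○○●○○
●●○○●○
○●○○●○
●○○○●○
step 4: ●○○○●●
○○○●○○
●●○○●○
○●○○●○
●○○○●○
step 5: ●○○○●●
○○○●○○
○●○○●○
●○○○●○
○○○○●○
step 6: ●○○○○○
○○○●○●
○●○○●○
●○○○●○
○○○○●○
step 7: ●○○○○○
○○○○○●
○●●●○○
●○○●●○
○○○○●○
step 8: ●○○○○○
○○○○●●
○●●○●●
●○○●○○
○○○○●○
step 9: ○○○○○○
●●○○●●
●●●○●●
●○○●○○
○○○○●○
step 10: ○●●●○○
●●●○●●
●●●○●●
●○○●○○
○○○○●○
step 11: ○○○○○○
●●○○●●
●●●○●●
●○○●○○
○○○○●○
step 12: ○○○●●●
●●○○○●
●●●○●●
●○○●○○
○○○○●○
step 13: ○○●○○●
●●○●○●
●●●○●●
●○○●○○
○○○○●○
step 14: ○○●○○●
●●○●○●
●●●○●●
●○○○○○
○○●●○○
step 15: ○○○○○●
●○●○○●
●●○○●●
●○○○○○
○○●●○○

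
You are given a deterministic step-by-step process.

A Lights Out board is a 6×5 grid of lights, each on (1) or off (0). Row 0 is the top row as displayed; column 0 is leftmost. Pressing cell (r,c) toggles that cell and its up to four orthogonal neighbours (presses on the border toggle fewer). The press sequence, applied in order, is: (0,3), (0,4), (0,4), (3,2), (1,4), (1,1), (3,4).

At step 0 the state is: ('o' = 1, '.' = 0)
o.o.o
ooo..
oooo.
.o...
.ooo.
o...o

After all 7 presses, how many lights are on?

gen 0: o.o.o
ooo..
oooo.
.o...
.ooo.
o...o
gen 1: o..o.
oooo.
oooo.
.o...
.ooo.
o...o
gen 2: o...o
ooooo
oooo.
.o...
.ooo.
o...o
gen 3: o..o.
oooo.
oooo.
.o...
.ooo.
o...o
gen 4: o..o.
oooo.
oo.o.
..oo.
.o.o.
o...o
gen 5: o..oo
ooo.o
oo.oo
..oo.
.o.o.
o...o
gen 6: oo.oo
....o
o..oo
..oo.
.o.o.
o...o
gen 7: oo.oo
....o
o..o.
..o.o
.o.oo
o...o

14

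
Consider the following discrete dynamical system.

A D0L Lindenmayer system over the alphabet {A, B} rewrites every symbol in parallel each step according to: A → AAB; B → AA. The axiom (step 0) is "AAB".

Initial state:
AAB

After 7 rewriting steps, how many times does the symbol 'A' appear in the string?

2448

t=0: AAB
t=1: AABAABAA
t=2: AABAABAAAABAABAAAABAAB
t=3: AABAABAAAABAABAAAABAABAABAABAAAABAABAAAABAABAABAABAAAABAABAA
t=4: AABAABAAAABAABAAAABAABAABAABAAAABAABAAAABAABAABAABAAAABAAB…BAABAAAABAABAAAABAABAAAABAABAAAABAABAABAABAAAABAABAAAABAAB  (len 164)
t=5: AABAABAAAABAABAAAABAABAABAABAAAABAABAAAABAABAABAABAAAABAAB…BAABAAAABAABAAAABAABAABAABAAAABAABAAAABAABAABAABAAAABAABAA  (len 448)
t=6: AABAABAAAABAABAAAABAABAABAABAAAABAABAAAABAABAABAABAAAABAAB…BAABAAAABAABAAAABAABAAAABAABAAAABAABAABAABAAAABAABAAAABAAB  (len 1224)
t=7: AABAABAAAABAABAAAABAABAABAABAAAABAABAAAABAABAABAABAAAABAAB…BAABAAAABAABAAAABAABAABAABAAAABAABAAAABAABAABAABAAAABAABAA  (len 3344)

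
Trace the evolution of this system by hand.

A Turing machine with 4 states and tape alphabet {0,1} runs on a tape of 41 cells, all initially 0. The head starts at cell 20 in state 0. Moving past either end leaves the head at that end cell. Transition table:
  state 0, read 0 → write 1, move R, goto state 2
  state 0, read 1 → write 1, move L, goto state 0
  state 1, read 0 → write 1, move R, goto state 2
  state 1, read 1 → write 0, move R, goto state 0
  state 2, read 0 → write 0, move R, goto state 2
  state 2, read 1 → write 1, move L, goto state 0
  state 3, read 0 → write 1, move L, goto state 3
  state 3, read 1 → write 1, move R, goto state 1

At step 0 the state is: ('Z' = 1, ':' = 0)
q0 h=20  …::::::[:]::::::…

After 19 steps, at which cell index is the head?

39

k=0  q0 h=20  …::::::[:]::::::…
k=1  q2 h=21  …:::::Z[:]::::::…
k=2  q2 h=22  …::::Z:[:]::::::…
k=3  q2 h=23  …:::Z::[:]::::::…
k=4  q2 h=24  …::Z:::[:]::::::…
k=5  q2 h=25  …:Z::::[:]::::::…
k=6  q2 h=26  …Z:::::[:]::::::…
k=7  q2 h=27  …::::::[:]::::::…
k=8  q2 h=28  …::::::[:]::::::…
k=9  q2 h=29  …::::::[:]::::::…
k=10  q2 h=30  …::::::[:]::::::…
k=11  q2 h=31  …::::::[:]::::::…
k=12  q2 h=32  …::::::[:]::::::…
k=13  q2 h=33  …::::::[:]::::::…
k=14  q2 h=34  …::::::[:]::::::|
k=15  q2 h=35  …::::::[:]:::::|
k=16  q2 h=36  …::::::[:]::::|
k=17  q2 h=37  …::::::[:]:::|
k=18  q2 h=38  …::::::[:]::|
k=19  q2 h=39  …::::::[:]:|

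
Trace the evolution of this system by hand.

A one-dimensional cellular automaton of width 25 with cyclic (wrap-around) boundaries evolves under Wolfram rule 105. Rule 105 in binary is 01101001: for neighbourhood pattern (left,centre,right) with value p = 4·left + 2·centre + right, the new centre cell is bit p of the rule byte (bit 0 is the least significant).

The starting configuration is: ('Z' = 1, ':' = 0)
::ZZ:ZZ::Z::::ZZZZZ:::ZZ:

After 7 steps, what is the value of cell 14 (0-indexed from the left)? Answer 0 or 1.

1

k=0  ::ZZ:ZZ::Z::::ZZZZZ:::ZZ:
k=1  Z:ZZZZZ::::ZZ:Z:::Z:Z:ZZ:
k=2  :ZZ:::Z:ZZ:ZZZ::Z::Z:ZZZZ
k=3  ZZZ:Z::ZZZZZ:Z::::::ZZ::Z
k=4  ::ZZ:::Z:::ZZ::ZZZZ:ZZ::Z
k=5  ::ZZ:Z:::Z:ZZ::Z::ZZZZ:::
k=6  Z:ZZZ::Z::ZZZ:::::Z::Z:ZZ
k=7  ZZZ:Z:::::Z:Z:ZZZ:::::ZZ:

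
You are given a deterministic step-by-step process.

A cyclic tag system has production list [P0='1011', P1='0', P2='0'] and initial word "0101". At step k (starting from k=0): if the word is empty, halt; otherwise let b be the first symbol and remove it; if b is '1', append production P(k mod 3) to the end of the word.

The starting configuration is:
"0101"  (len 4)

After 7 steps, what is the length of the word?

gen 0: "0101"  (len 4)
gen 1: "101"  (len 3)
gen 2: "010"  (len 3)
gen 3: "10"  (len 2)
gen 4: "01011"  (len 5)
gen 5: "1011"  (len 4)
gen 6: "0110"  (len 4)
gen 7: "110"  (len 3)

3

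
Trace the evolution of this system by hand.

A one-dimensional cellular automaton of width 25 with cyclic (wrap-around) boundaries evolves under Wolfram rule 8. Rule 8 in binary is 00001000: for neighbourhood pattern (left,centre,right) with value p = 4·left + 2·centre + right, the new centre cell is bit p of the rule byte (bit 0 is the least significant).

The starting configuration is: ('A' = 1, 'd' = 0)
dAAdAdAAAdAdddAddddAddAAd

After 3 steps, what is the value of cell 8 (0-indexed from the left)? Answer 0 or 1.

0

k=0  dAAdAdAAAdAdddAddddAddAAd
k=1  dAddddAdddddddddddddddAdd
k=2  ddddddddddddddddddddddddd
k=3  ddddddddddddddddddddddddd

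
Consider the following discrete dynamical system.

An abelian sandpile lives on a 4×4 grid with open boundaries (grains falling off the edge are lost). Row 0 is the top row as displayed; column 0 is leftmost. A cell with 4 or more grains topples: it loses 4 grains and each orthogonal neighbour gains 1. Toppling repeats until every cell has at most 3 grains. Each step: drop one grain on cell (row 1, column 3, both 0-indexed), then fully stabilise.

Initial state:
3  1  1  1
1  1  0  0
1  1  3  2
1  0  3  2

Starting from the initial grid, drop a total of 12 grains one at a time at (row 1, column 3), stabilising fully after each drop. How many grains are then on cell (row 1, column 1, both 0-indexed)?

t=0: 3  1  1  1
1  1  0  0
1  1  3  2
1  0  3  2
t=1: 3  1  1  1
1  1  0  1
1  1  3  2
1  0  3  2
t=2: 3  1  1  1
1  1  0  2
1  1  3  2
1  0  3  2
t=3: 3  1  1  1
1  1  0  3
1  1  3  2
1  0  3  2
t=4: 3  1  1  2
1  1  1  0
1  1  3  3
1  0  3  2
t=5: 3  1  1  2
1  1  1  1
1  1  3  3
1  0  3  2
t=6: 3  1  1  2
1  1  1  2
1  1  3  3
1  0  3  2
t=7: 3  1  1  2
1  1  1  3
1  1  3  3
1  0  3  2
t=8: 3  1  1  3
1  1  3  1
1  2  1  2
1  1  1  0
t=9: 3  1  1  3
1  1  3  2
1  2  1  2
1  1  1  0
t=10: 3  1  1  3
1  1  3  3
1  2  1  2
1  1  1  0
t=11: 3  1  3  0
1  2  0  2
1  2  2  3
1  1  1  0
t=12: 3  1  3  0
1  2  0  3
1  2  2  3
1  1  1  0

2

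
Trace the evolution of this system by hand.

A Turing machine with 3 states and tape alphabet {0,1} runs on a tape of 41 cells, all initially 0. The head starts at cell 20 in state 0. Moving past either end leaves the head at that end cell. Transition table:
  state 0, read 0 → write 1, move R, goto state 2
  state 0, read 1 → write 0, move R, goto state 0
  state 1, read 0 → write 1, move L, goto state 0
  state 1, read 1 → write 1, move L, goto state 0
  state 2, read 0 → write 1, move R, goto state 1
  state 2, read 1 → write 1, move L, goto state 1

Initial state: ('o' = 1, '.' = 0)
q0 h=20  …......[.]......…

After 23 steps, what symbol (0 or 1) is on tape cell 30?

0

step 0: q0 h=20  …......[.]......…
step 1: q2 h=21  ….....o[.]......…
step 2: q1 h=22  …....oo[.]......…
step 3: q0 h=21  ….....o[o]o.....…
step 4: q0 h=22  …....o.[o]......…
step 5: q0 h=23  …...o..[.]......…
step 6: q2 h=24  …..o..o[.]......…
step 7: q1 h=25  ….o..oo[.]......…
step 8: q0 h=24  …..o..o[o]o.....…
step 9: q0 h=25  ….o..o.[o]......…
step 10: q0 h=26  …o..o..[.]......…
step 11: q2 h=27  …..o..o[.]......…
step 12: q1 h=28  ….o..oo[.]......…
step 13: q0 h=27  …..o..o[o]o.....…
step 14: q0 h=28  ….o..o.[o]......…
step 15: q0 h=29  …o..o..[.]......…
step 16: q2 h=30  …..o..o[.]......…
step 17: q1 h=31  ….o..oo[.]......…
step 18: q0 h=30  …..o..o[o]o.....…
step 19: q0 h=31  ….o..o.[o]......…
step 20: q0 h=32  …o..o..[.]......…
step 21: q2 h=33  …..o..o[.]......…
step 22: q1 h=34  ….o..oo[.]......|
step 23: q0 h=33  …..o..o[o]o.....…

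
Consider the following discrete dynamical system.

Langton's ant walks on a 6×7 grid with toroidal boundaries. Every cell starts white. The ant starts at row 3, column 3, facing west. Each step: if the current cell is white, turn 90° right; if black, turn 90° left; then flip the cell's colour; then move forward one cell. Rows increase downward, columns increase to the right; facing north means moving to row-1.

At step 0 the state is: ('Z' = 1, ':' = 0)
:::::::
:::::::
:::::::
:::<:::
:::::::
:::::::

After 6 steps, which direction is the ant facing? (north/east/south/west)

step 0: :::::::
:::::::
:::::::
:::<:::
:::::::
:::::::
step 1: :::::::
:::::::
:::^:::
:::Z:::
:::::::
:::::::
step 2: :::::::
:::::::
:::Z>::
:::Z:::
:::::::
:::::::
step 3: :::::::
:::::::
:::ZZ::
:::Zv::
:::::::
:::::::
step 4: :::::::
:::::::
:::ZZ::
:::<Z::
:::::::
:::::::
step 5: :::::::
:::::::
:::ZZ::
::::Z::
:::v:::
:::::::
step 6: :::::::
:::::::
:::ZZ::
::::Z::
::<Z:::
:::::::

west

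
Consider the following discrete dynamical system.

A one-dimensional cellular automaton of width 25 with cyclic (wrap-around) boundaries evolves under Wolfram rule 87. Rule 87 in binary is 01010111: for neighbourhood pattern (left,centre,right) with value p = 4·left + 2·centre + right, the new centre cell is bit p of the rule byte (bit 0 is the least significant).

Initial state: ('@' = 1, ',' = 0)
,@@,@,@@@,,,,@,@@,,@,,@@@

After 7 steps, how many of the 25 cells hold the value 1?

12

k=0  ,@@,@,@@@,,,,@,@@,,@,,@@@
k=1  ,,@,@,,,@@@@@@,,@@@@@@,,@
k=2  @@@,@@@@,,,,,@@@,,,,,@@@@
k=3  ,,@,,,,@@@@@@,,@@@@@@,,,,
k=4  @@@@@@@,,,,,@@@,,,,,@@@@@
k=5  ,,,,,,@@@@@@,,@@@@@@,,,,,
k=6  @@@@@@,,,,,@@@,,,,,@@@@@@
k=7  ,,,,,@@@@@@,,@@@@@@,,,,,,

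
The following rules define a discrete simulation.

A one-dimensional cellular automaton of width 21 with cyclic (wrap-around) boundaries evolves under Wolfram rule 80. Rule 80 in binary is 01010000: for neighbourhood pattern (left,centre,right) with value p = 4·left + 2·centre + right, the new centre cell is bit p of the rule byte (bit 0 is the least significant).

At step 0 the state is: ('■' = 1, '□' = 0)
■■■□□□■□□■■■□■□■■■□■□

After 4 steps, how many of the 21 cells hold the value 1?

gen 0: ■■■□□□■□□■■■□■□■■■□■□
gen 1: □□■■□□□■□□□■□□□□□■□□□
gen 2: □□□■■□□□■□□□■□□□□□■□□
gen 3: □□□□■■□□□■□□□■□□□□□■□
gen 4: □□□□□■■□□□■□□□■□□□□□■

5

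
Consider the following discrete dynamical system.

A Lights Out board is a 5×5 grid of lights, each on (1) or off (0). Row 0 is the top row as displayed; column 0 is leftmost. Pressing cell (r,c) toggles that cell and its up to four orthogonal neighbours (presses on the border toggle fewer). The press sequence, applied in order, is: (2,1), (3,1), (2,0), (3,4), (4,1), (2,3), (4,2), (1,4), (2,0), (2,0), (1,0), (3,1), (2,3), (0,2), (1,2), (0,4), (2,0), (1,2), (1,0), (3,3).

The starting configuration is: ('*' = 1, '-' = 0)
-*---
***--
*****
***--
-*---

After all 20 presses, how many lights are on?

10

k=0  -*---
***--
*****
***--
-*---
k=1  -*---
*-*--
---**
*-*--
-*---
k=2  -*---
*-*--
-*-**
-*---
-----
k=3  -*---
--*--
*--**
**---
-----
k=4  -*---
--*--
*--*-
**-**
----*
k=5  -*---
--*--
*--*-
*--**
***-*
k=6  -*---
--**-
*-*-*
*---*
***-*
k=7  -*---
--**-
*-*-*
*-*-*
*--**
k=8  -*--*
--*-*
*-*--
*-*-*
*--**
k=9  -*--*
*-*-*
-**--
--*-*
*--**
k=10  -*--*
--*-*
*-*--
*-*-*
*--**
k=11  **--*
***-*
--*--
*-*-*
*--**
k=12  **--*
***-*
-**--
-*--*
**-**
k=13  **--*
*****
-*-**
-*-**
**-**
k=14  *-***
**-**
-*-**
-*-**
**-**
k=15  *--**
*-*-*
-****
-*-**
**-**
k=16  *----
*-*--
-****
-*-**
**-**
k=17  *----
--*--
*-***
**-**
**-**
k=18  *-*--
-*-*-
*--**
**-**
**-**
k=19  --*--
*--*-
---**
**-**
**-**
k=20  --*--
*--*-
----*
***--
**--*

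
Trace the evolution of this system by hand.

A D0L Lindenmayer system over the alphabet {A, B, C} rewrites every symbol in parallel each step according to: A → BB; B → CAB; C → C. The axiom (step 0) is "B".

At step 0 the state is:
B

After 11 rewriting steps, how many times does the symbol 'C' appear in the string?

1365

t=0: B
t=1: CAB
t=2: CBBCAB
t=3: CCABCABCBBCAB
t=4: CCBBCABCBBCABCCABCABCBBCAB
t=5: CCCABCABCBBCABCCABCABCBBCABCCBBCABCBBCABCCABCABCBBCAB
t=6: CCCBBCABCBBCABCCABCABCBBCABCCBBCABCBBCABCCABCABCBBCABCCCABCABCBBCABCCABCABCBBCABCCBBCABCBBCABCCABCABCBBCAB
t=7: CCCCABCABCBBCABCCABCABCBBCABCCBBCABCBBCABCCABCABCBBCABCCCA…BBCABCCCABCABCBBCABCCABCABCBBCABCCBBCABCBBCABCCABCABCBBCAB  (len 213)
t=8: CCCCBBCABCBBCABCCABCABCBBCABCCBBCABCBBCABCCABCABCBBCABCCCA…BBCABCCCABCABCBBCABCCABCABCBBCABCCBBCABCBBCABCCABCABCBBCAB  (len 426)
t=9: CCCCCABCABCBBCABCCABCABCBBCABCCBBCABCBBCABCCABCABCBBCABCCC…BBCABCCCABCABCBBCABCCABCABCBBCABCCBBCABCBBCABCCABCABCBBCAB  (len 853)
t=10: CCCCCBBCABCBBCABCCABCABCBBCABCCBBCABCBBCABCCABCABCBBCABCCC…BBCABCCCABCABCBBCABCCABCABCBBCABCCBBCABCBBCABCCABCABCBBCAB  (len 1706)
t=11: CCCCCCABCABCBBCABCCABCABCBBCABCCBBCABCBBCABCCABCABCBBCABCC…BBCABCCCABCABCBBCABCCABCABCBBCABCCBBCABCBBCABCCABCABCBBCAB  (len 3413)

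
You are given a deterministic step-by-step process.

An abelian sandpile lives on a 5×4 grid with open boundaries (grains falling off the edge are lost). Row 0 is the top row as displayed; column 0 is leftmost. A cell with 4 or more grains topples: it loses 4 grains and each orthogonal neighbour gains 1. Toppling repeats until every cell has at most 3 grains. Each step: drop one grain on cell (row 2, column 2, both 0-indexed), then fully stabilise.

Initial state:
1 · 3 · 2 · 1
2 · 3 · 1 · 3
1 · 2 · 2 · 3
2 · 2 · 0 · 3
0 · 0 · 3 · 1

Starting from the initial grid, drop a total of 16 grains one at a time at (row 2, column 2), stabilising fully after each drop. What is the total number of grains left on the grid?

41

[0] 1 · 3 · 2 · 1
2 · 3 · 1 · 3
1 · 2 · 2 · 3
2 · 2 · 0 · 3
0 · 0 · 3 · 1
[1] 1 · 3 · 2 · 1
2 · 3 · 1 · 3
1 · 2 · 3 · 3
2 · 2 · 0 · 3
0 · 0 · 3 · 1
[2] 1 · 3 · 2 · 2
2 · 3 · 3 · 0
1 · 3 · 1 · 2
2 · 2 · 2 · 0
0 · 0 · 3 · 2
[3] 1 · 3 · 2 · 2
2 · 3 · 3 · 0
1 · 3 · 2 · 2
2 · 2 · 2 · 0
0 · 0 · 3 · 2
[4] 1 · 3 · 2 · 2
2 · 3 · 3 · 0
1 · 3 · 3 · 2
2 · 2 · 2 · 0
0 · 0 · 3 · 2
[5] 2 · 1 · 0 · 3
3 · 2 · 2 · 1
2 · 1 · 2 · 3
2 · 3 · 3 · 0
0 · 0 · 3 · 2
[6] 2 · 1 · 0 · 3
3 · 2 · 2 · 1
2 · 1 · 3 · 3
2 · 3 · 3 · 0
0 · 0 · 3 · 2
[7] 2 · 1 · 0 · 3
3 · 2 · 3 · 2
2 · 3 · 2 · 0
3 · 0 · 2 · 2
0 · 2 · 0 · 3
[8] 2 · 1 · 0 · 3
3 · 2 · 3 · 2
2 · 3 · 3 · 0
3 · 0 · 2 · 2
0 · 2 · 0 · 3
[9] 3 · 2 · 1 · 3
1 · 1 · 1 · 3
1 · 2 · 2 · 1
0 · 2 · 3 · 2
1 · 2 · 0 · 3
[10] 3 · 2 · 1 · 3
1 · 1 · 1 · 3
1 · 2 · 3 · 1
0 · 2 · 3 · 2
1 · 2 · 0 · 3
[11] 3 · 2 · 1 · 3
1 · 1 · 2 · 3
1 · 3 · 1 · 2
0 · 3 · 0 · 3
1 · 2 · 1 · 3
[12] 3 · 2 · 1 · 3
1 · 1 · 2 · 3
1 · 3 · 2 · 2
0 · 3 · 0 · 3
1 · 2 · 1 · 3
[13] 3 · 2 · 1 · 3
1 · 1 · 2 · 3
1 · 3 · 3 · 2
0 · 3 · 0 · 3
1 · 2 · 1 · 3
[14] 3 · 2 · 1 · 3
1 · 2 · 3 · 3
2 · 1 · 1 · 3
1 · 0 · 2 · 3
1 · 3 · 1 · 3
[15] 3 · 2 · 1 · 3
1 · 2 · 3 · 3
2 · 1 · 2 · 3
1 · 0 · 2 · 3
1 · 3 · 1 · 3
[16] 3 · 2 · 1 · 3
1 · 2 · 3 · 3
2 · 1 · 3 · 3
1 · 0 · 2 · 3
1 · 3 · 1 · 3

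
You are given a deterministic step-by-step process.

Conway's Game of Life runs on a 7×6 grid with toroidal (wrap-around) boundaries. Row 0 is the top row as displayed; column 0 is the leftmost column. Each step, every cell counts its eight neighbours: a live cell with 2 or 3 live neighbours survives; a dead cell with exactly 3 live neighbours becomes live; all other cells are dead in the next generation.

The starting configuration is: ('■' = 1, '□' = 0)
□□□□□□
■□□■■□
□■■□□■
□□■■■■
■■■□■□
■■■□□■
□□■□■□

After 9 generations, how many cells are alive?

18

t=0: □□□□□□
■□□■■□
□■■□□■
□□■■■■
■■■□■□
■■■□□■
□□■□■□
t=1: □□□□■■
■■■■■■
□■□□□□
□□□□□□
□□□□□□
□□□□■□
■□■■□■
t=2: □□□□□□
□■■■□□
□■□■■■
□□□□□□
□□□□□□
□□□■■■
■□□■□□
t=3: □■□■□□
■■□■□□
■■□■■□
□□□□■□
□□□□■□
□□□■■■
□□□■□■
t=4: □■□■□□
□□□■□■
■■□■■□
□□□□■□
□□□□□□
□□□■□■
■□□■□■
t=5: □□□■□■
□■□■□■
■□■■□□
□□□■■■
□□□□■□
■□□□□■
■□□■□■
t=6: □□□■□■
□■□■□■
■■□□□□
□□■□□■
■□□■□□
■□□□□□
□□□□□□
t=7: ■□■□□□
□■□□□■
□■□□■■
□□■□□■
■■□□□■
□□□□□□
□□□□□□
t=8: ■■□□□□
□■■□■■
□■■□■■
□□■□□□
■■□□□■
■□□□□□
□□□□□□
t=9: ■■■□□■
□□□□■□
□□□□■■
□□■■■□
■■□□□■
■■□□□■
■■□□□□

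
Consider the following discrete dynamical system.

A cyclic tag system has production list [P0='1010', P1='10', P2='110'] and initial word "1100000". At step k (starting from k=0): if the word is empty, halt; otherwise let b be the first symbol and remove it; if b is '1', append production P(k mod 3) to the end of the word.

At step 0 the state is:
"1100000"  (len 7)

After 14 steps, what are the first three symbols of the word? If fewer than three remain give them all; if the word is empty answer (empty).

010

gen 0: "1100000"  (len 7)
gen 1: "1000001010"  (len 10)
gen 2: "00000101010"  (len 11)
gen 3: "0000101010"  (len 10)
gen 4: "000101010"  (len 9)
gen 5: "00101010"  (len 8)
gen 6: "0101010"  (len 7)
gen 7: "101010"  (len 6)
gen 8: "0101010"  (len 7)
gen 9: "101010"  (len 6)
gen 10: "010101010"  (len 9)
gen 11: "10101010"  (len 8)
gen 12: "0101010110"  (len 10)
gen 13: "101010110"  (len 9)
gen 14: "0101011010"  (len 10)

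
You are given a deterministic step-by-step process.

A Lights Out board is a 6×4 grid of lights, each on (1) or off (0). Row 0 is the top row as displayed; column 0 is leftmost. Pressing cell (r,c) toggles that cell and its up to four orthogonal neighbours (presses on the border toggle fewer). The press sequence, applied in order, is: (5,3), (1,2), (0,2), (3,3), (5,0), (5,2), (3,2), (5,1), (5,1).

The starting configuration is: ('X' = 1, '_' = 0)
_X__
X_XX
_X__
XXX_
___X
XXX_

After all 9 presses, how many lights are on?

0) _X__
X_XX
_X__
XXX_
___X
XXX_
1) _X__
X_XX
_X__
XXX_
____
XX_X
2) _XX_
XX__
_XX_
XXX_
____
XX_X
3) ___X
XXX_
_XX_
XXX_
____
XX_X
4) ___X
XXX_
_XXX
XX_X
___X
XX_X
5) ___X
XXX_
_XXX
XX_X
X__X
___X
6) ___X
XXX_
_XXX
XX_X
X_XX
_XX_
7) ___X
XXX_
_X_X
X_X_
X__X
_XX_
8) ___X
XXX_
_X_X
X_X_
XX_X
X___
9) ___X
XXX_
_X_X
X_X_
X__X
_XX_

12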